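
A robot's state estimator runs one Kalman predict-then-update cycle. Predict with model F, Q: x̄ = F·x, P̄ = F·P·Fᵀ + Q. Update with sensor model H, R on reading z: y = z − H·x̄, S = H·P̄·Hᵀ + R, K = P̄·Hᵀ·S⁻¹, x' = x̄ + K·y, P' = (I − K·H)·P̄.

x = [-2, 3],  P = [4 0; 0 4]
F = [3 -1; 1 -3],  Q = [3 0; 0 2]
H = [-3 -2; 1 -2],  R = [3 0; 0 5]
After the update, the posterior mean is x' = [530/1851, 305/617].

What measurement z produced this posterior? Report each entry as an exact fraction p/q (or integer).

x̄ = F·x = [-9, -11]
P̄ = F·P·Fᵀ + Q = [43 24; 24 42]
S = H·P̄·Hᵀ + R = [846 135; 135 120]
K = P̄·Hᵀ·S⁻¹ = [-457/1851 437/1851; -236/1851 -220/617]
x' − x̄ = [17189/1851, 7092/617] = K·y
y = (KᵀK)⁻¹·Kᵀ·(x' − x̄) = [-51, -14]
z = y + H·x̄ = [-51, -14] + [49, 13] = [-2, -1]

z = [-2, -1]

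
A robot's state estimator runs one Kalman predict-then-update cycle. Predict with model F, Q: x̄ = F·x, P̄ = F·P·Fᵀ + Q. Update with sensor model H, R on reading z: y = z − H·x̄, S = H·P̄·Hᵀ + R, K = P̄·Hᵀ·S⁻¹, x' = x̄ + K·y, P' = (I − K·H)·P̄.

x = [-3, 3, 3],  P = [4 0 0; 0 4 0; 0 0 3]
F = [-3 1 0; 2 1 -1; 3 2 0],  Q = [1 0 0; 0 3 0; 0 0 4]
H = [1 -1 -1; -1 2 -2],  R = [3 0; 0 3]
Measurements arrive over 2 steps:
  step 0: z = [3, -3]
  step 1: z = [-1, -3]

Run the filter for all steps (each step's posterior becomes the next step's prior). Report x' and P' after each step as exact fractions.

step 0: x̄ = F·x = [12, -6, -3]
step 0: P̄ = F·P·Fᵀ + Q = [41 -20 -28; -20 26 32; -28 32 56]
step 0: y = z − H·x̄ = [-18, 15]
step 0: S = H·P̄·Hᵀ + R = [286 -13; -13 84]
step 0: K = P̄·Hᵀ·S⁻¹ = [7151/23855 -461/1835; -496/1835 98/1835; -10004/23855 -556/1835]
step 0: x' = x̄ + K·y = [67647/23855, -612/1835, 87/23855]
step 0: P' = (I − K·H)·P̄ = [191791/23855 9894/1835 41716/23855; 9894/1835 8238/1835 3144/1835; 41716/23855 3144/1835 30856/23855]
step 1: x̄ = F·x = [-210897/23855, 127251/23855, 187029/23855]
step 1: P̄ = F·P·Fᵀ + Q = [1085336/23855 -1087998/23855 -1897797/23855; -1087998/23855 1242559/23855 2058396/23855; -1897797/23855 2058396/23855 3793379/23855]
step 1: y = z − H·x̄ = [1366/65, -162906/23855]
step 1: S = H·P̄·Hᵀ + R = [44363/65 7221/65; 7221/65 1594289/23855]
step 1: K = P̄·Hᵀ·S⁻¹ = [212731415/793708004 -87633413/793708004; -232926427/793708004 116515865/793708004; -343267295/793708004 -212099599/793708004]
step 1: x' = x̄ + K·y = [-486980609/198427001, -364201829/198427001, 114349871/198427001]
step 1: P' = (I − K·H)·P̄ = [1769088847/793708004 941994453/793708004 188900149/793708004; 941994453/793708004 1143272379/793708004 497501355/793708004; 188900149/793708004 497501355/793708004 721200679/793708004]

step 0: x' = [67647/23855, -612/1835, 87/23855], P' = [191791/23855 9894/1835 41716/23855; 9894/1835 8238/1835 3144/1835; 41716/23855 3144/1835 30856/23855]
step 1: x' = [-486980609/198427001, -364201829/198427001, 114349871/198427001], P' = [1769088847/793708004 941994453/793708004 188900149/793708004; 941994453/793708004 1143272379/793708004 497501355/793708004; 188900149/793708004 497501355/793708004 721200679/793708004]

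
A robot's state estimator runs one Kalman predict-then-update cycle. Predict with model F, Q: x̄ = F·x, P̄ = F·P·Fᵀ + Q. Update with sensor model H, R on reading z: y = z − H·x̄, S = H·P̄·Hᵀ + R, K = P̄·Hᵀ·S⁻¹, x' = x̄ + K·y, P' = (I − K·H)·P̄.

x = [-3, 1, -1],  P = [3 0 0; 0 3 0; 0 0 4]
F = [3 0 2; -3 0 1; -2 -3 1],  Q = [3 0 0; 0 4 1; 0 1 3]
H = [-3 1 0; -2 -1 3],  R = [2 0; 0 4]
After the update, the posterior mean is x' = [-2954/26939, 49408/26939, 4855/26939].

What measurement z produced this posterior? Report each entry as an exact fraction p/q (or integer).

z = [2, -1]

x̄ = F·x = [-11, 8, 2]
P̄ = F·P·Fᵀ + Q = [46 -19 -10; -19 35 23; -10 23 46]
S = H·P̄·Hᵀ + R = [565 381; 381 543]
K = P̄·Hᵀ·S⁻¹ = [-7668/26939 811/80817; 3754/26939 938/26939; -3776/26939 9347/26939]
x' − x̄ = [293375/26939, -166104/26939, -49023/26939] = K·y
y = (KᵀK)⁻¹·Kᵀ·(x' − x̄) = [-39, -21]
z = y + H·x̄ = [-39, -21] + [41, 20] = [2, -1]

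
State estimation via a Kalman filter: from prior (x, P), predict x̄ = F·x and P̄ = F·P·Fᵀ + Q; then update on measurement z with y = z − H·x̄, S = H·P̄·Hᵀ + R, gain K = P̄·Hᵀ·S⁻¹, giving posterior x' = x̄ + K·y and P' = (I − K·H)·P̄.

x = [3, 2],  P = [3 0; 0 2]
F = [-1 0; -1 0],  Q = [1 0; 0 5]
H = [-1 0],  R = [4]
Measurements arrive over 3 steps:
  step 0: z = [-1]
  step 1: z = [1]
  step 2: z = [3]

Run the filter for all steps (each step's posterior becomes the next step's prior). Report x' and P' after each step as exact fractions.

step 0: x̄ = F·x = [-3, -3]
step 0: P̄ = F·P·Fᵀ + Q = [4 3; 3 8]
step 0: y = z − H·x̄ = [-4]
step 0: S = H·P̄·Hᵀ + R = [8]
step 0: K = P̄·Hᵀ·S⁻¹ = [-1/2; -3/8]
step 0: x' = x̄ + K·y = [-1, -3/2]
step 0: P' = (I − K·H)·P̄ = [2 3/2; 3/2 55/8]
step 1: x̄ = F·x = [1, 1]
step 1: P̄ = F·P·Fᵀ + Q = [3 2; 2 7]
step 1: y = z − H·x̄ = [2]
step 1: S = H·P̄·Hᵀ + R = [7]
step 1: K = P̄·Hᵀ·S⁻¹ = [-3/7; -2/7]
step 1: x' = x̄ + K·y = [1/7, 3/7]
step 1: P' = (I − K·H)·P̄ = [12/7 8/7; 8/7 45/7]
step 2: x̄ = F·x = [-1/7, -1/7]
step 2: P̄ = F·P·Fᵀ + Q = [19/7 12/7; 12/7 47/7]
step 2: y = z − H·x̄ = [20/7]
step 2: S = H·P̄·Hᵀ + R = [47/7]
step 2: K = P̄·Hᵀ·S⁻¹ = [-19/47; -12/47]
step 2: x' = x̄ + K·y = [-61/47, -41/47]
step 2: P' = (I − K·H)·P̄ = [76/47 48/47; 48/47 295/47]

step 0: x' = [-1, -3/2], P' = [2 3/2; 3/2 55/8]
step 1: x' = [1/7, 3/7], P' = [12/7 8/7; 8/7 45/7]
step 2: x' = [-61/47, -41/47], P' = [76/47 48/47; 48/47 295/47]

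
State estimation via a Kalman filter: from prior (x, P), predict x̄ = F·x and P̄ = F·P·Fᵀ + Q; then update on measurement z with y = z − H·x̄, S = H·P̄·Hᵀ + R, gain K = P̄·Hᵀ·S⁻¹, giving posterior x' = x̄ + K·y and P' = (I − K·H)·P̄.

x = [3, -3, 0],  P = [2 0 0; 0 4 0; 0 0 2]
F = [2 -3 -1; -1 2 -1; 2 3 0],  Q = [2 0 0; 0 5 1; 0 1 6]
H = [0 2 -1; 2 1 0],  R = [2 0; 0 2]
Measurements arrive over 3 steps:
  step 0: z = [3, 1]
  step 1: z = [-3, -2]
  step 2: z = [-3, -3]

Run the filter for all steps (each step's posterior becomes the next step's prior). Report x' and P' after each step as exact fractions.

step 0: x̄ = F·x = [15, -9, -3]
step 0: P̄ = F·P·Fᵀ + Q = [48 -26 -28; -26 25 21; -28 21 50]
step 0: y = z − H·x̄ = [18, -20]
step 0: S = H·P̄·Hᵀ + R = [68 -19; -19 115]
step 0: K = P̄·Hᵀ·S⁻¹ = [-1430/7459 4304/7459; 2822/7459 -1285/7459; -1585/7459 -2532/7459]
step 0: x' = x̄ + K·y = [65/7459, 9365/7459, -267/7459]
step 0: P' = (I − K·H)·P̄ = [22432/7459 -36256/7459 -69652/7459; -36256/7459 69942/7459 134240/7459; -69652/7459 134240/7459 271650/7459]
step 1: x̄ = F·x = [-27698/7459, 18932/7459, 28225/7459]
step 1: P̄ = F·P·Fᵀ + Q = [2524894/7459 -242766/7459 -803166/7459; -242766/7459 79905/7459 82575/7459; -803166/7459 82575/7459 328888/7459]
step 1: y = z − H·x̄ = [-32016/7459, 21546/7459]
step 1: S = H·P̄·Hᵀ + R = [333126/7459 712503/7459; 712503/7459 9223335/7459]
step 1: K = P̄·Hᵀ·S⁻¹ = [-223612/1157787 620690/1157787; 150674/385929 -104911/1415073; -191633/1157787 -1941176/12735657]
step 1: x' = x̄ + K·y = [-515522/385929, 917258/1415073, 17210881/4245219]
step 1: P' = (I − K·H)·P̄ = [1427234/1157787 -59744/42881 -2778952/1157787; -59744/42881 3733282/1415073 19084864/4245219; -2778952/1157787 19084864/4245219 118725110/12735657]
step 2: x̄ = F·x = [-4089743/471691, -182927/128643, -3086162/4245219]
step 2: P̄ = F·P·Fᵀ + Q = [1188119618/12735657 -13695998/1157787 -350224378/12735657; -13695998/1157787 10301971/1157787 4960267/1157787; -350224378/12735657 4960267/1157787 228680464/12735657]
step 2: y = z − H·x̄ = [-3748637/4245219, 22305436/1415073]
step 2: S = H·P̄·Hᵀ + R = [489186754/12735657 89968423/4245219; 89968423/4245219 476516395/1415073]
step 2: K = P̄·Hᵀ·S⁻¹ = [-30695590256/159010306437 253349504306/477030919311; 61930991050/159010306437 -32603209825/477030919311; -26571029227/159010306437 -66825851264/477030919311]
step 2: x' = x̄ + K·y = [-61243349147/477030919311, -1356301617929/477030919311, -1329759079963/477030919311]
step 2: P' = (I − K·H)·P̄ = [194298716126/159010306437 -659093288144/477030919311 -1134013034752/477030919311; -659093288144/477030919311 1252980156638/477030919311 2134374366976/477030919311; -1134013034752/477030919311 2134374366976/477030919311 4428174909314/477030919311]

step 0: x' = [65/7459, 9365/7459, -267/7459], P' = [22432/7459 -36256/7459 -69652/7459; -36256/7459 69942/7459 134240/7459; -69652/7459 134240/7459 271650/7459]
step 1: x' = [-515522/385929, 917258/1415073, 17210881/4245219], P' = [1427234/1157787 -59744/42881 -2778952/1157787; -59744/42881 3733282/1415073 19084864/4245219; -2778952/1157787 19084864/4245219 118725110/12735657]
step 2: x' = [-61243349147/477030919311, -1356301617929/477030919311, -1329759079963/477030919311], P' = [194298716126/159010306437 -659093288144/477030919311 -1134013034752/477030919311; -659093288144/477030919311 1252980156638/477030919311 2134374366976/477030919311; -1134013034752/477030919311 2134374366976/477030919311 4428174909314/477030919311]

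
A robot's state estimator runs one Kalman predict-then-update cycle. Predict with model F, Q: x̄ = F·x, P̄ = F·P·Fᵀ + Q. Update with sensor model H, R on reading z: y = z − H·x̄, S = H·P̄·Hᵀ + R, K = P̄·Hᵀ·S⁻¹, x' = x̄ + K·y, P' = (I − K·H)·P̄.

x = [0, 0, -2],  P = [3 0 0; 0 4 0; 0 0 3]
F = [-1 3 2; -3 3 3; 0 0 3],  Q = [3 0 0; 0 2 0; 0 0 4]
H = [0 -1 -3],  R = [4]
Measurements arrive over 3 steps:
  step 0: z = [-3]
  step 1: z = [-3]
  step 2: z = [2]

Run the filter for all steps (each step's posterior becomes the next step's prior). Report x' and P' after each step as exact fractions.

step 0: x' = [337/179, 483/179, 6/179], P' = [5103/179 4530/179 -1458/179; 4530/179 19475/537 -2087/179; -1458/179 -2087/179 749/179]
step 1: x' = [32206/5161, 26661/10322, 1431/10322], P' = [416271/5161 980755/15483 -110755/5161; 980755/15483 6985339/92898 -766447/30966; -110755/5161 -766447/30966 88635/10322]
step 2: x' = [2266034/13460113, -109988539/13460113, 1452045/708427], P' = [1879543349/13460113 1697941734/13460113 -29997498/708427; 1697941734/13460113 1933834493/13460113 -33618717/708427; -29997498/708427 -33618717/708427 11417395/708427]

step 0: x̄ = F·x = [-4, -6, -6]
step 0: P̄ = F·P·Fᵀ + Q = [54 63 18; 63 92 27; 18 27 31]
step 0: y = z − H·x̄ = [-27]
step 0: S = H·P̄·Hᵀ + R = [537]
step 0: K = P̄·Hᵀ·S⁻¹ = [-39/179; -173/537; -40/179]
step 0: x' = x̄ + K·y = [337/179, 483/179, 6/179]
step 0: P' = (I − K·H)·P̄ = [5103/179 4530/179 -1458/179; 4530/179 19475/537 -2087/179; -1458/179 -2087/179 749/179]
step 1: x̄ = F·x = [1124/179, 456/179, 18/179]
step 1: P̄ = F·P·Fᵀ + Q = [20669/179 5685/179 -9915/179; 5685/179 18589/179 1080/179; -9915/179 1080/179 7457/179]
step 1: y = z − H·x̄ = [-27/179]
step 1: S = H·P̄·Hᵀ + R = [92898/179]
step 1: K = P̄·Hᵀ·S⁻¹ = [4010/15483; -21829/92898; -7817/30966]
step 1: x' = x̄ + K·y = [32206/5161, 26661/10322, 1431/10322]
step 1: P' = (I − K·H)·P̄ = [416271/5161 980755/15483 -110755/5161; 980755/15483 6985339/92898 -766447/30966; -110755/5161 -766447/30966 88635/10322]
step 2: x̄ = F·x = [18433/10322, -54480/5161, 4293/10322]
step 2: P̄ = F·P·Fᵀ + Q = [2100619/10322 165045/5161 -1103001/10322; 165045/5161 1458007/5161 245982/5161; -1103001/10322 245982/5161 839003/10322]
step 2: y = z − H·x̄ = [-75437/10322]
step 2: S = H·P̄·Hᵀ + R = [13460113/10322]
step 2: K = P̄·Hᵀ·S⁻¹ = [2978913/13460113; -4391906/13460113; -158367/708427]
step 2: x' = x̄ + K·y = [2266034/13460113, -109988539/13460113, 1452045/708427]
step 2: P' = (I − K·H)·P̄ = [1879543349/13460113 1697941734/13460113 -29997498/708427; 1697941734/13460113 1933834493/13460113 -33618717/708427; -29997498/708427 -33618717/708427 11417395/708427]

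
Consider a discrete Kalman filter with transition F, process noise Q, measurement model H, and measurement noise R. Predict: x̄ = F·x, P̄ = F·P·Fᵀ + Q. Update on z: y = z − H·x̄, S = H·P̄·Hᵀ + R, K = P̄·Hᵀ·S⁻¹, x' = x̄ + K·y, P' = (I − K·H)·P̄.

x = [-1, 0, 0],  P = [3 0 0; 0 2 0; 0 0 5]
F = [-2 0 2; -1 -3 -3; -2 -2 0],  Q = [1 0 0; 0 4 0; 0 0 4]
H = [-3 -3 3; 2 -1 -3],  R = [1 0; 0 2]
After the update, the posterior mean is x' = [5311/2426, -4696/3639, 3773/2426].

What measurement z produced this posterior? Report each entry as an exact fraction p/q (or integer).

x̄ = F·x = [2, 1, 2]
P̄ = F·P·Fᵀ + Q = [33 -24 12; -24 70 18; 12 18 24]
S = H·P̄·Hᵀ + R = [172 156; 156 480]
K = P̄·Hᵀ·S⁻¹ = [-171/2426 657/4852; -281/1213 -1030/3639; 69/2426 -178/1213]
x' − x̄ = [459/2426, -8335/3639, -1079/2426] = K·y
y = (KᵀK)⁻¹·Kᵀ·(x' − x̄) = [5, 4]
z = y + H·x̄ = [5, 4] + [-3, -3] = [2, 1]

z = [2, 1]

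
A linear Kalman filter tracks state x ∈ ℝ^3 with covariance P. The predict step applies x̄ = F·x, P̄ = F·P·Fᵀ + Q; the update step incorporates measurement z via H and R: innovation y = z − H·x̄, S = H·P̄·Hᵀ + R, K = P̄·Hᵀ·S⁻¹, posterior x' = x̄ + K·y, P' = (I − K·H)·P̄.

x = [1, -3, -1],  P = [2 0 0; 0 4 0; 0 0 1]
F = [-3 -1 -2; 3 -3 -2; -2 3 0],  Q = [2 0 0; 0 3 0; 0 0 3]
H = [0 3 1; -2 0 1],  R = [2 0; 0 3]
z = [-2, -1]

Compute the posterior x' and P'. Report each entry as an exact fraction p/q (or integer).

x' = [24966/42995, -5334/8599, 2332/42995]
P' = [168748/42995 -19690/8599 283886/42995; -19690/8599 15977/8599 -40679/8599; 283886/42995 -40679/8599 586747/42995]

x̄ = F·x = [2, 14, -11]
P̄ = F·P·Fᵀ + Q = [28 -2 0; -2 61 -48; 0 -48 47]
y = z − H·x̄ = [-33, 14]
S = H·P̄·Hᵀ + R = [310 -85; -85 162]
K = P̄·Hᵀ·S⁻¹ = [-5732/42995 -3574/8599; 3626/8599 -433/8599; -11719/42995 1265/8599]
x' = x̄ + K·y = [24966/42995, -5334/8599, 2332/42995]
P' = (I − K·H)·P̄ = [168748/42995 -19690/8599 283886/42995; -19690/8599 15977/8599 -40679/8599; 283886/42995 -40679/8599 586747/42995]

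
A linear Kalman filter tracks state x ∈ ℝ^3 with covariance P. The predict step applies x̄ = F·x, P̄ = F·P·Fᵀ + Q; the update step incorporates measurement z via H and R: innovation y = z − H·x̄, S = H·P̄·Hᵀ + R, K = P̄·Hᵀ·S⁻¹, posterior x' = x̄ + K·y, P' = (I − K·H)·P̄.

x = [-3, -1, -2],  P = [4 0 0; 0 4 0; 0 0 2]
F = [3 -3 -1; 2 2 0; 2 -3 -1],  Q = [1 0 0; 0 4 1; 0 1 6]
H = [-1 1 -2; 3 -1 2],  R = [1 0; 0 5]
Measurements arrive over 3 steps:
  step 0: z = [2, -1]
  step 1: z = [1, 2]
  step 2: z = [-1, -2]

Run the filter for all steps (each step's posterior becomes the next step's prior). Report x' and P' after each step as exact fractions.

step 0: x' = [-977/4937, -36622/34559, -43432/34559], P' = [6417/4937 9600/4937 602/4937; 9600/4937 479124/34559 188387/34559; 602/4937 188387/34559 94970/34559]
step 1: x' = [2203011115/1963700751, 3163912504/1963700751, -107244859/654566917], P' = [2245248386/1963700751 2577799136/1963700751 -53587612/654566917; 2577799136/1963700751 22330527968/1963700751 3045048375/654566917; -53587612/654566917 3045048375/654566917 1631094628/654566917]
step 2: x' = [-21589018427737/30907228923895, 65338984590958/92721686771685, 93694833411398/92721686771685], P' = [35053573094989/30907228923895 38799909049358/30907228923895 -3196105091542/30907228923895; 38799909049358/30907228923895 1021432136610188/92721686771685 418971059482483/92721686771685; -3196105091542/30907228923895 418971059482483/92721686771685 226409268032918/92721686771685]

step 0: x̄ = F·x = [-4, -8, -1]
step 0: P̄ = F·P·Fᵀ + Q = [75 0 62; 0 36 -7; 62 -7 60]
step 0: y = z − H·x̄ = [4, 5]
step 0: S = H·P̄·Hᵀ + R = [628 -1025; -1025 1728]
step 0: K = P̄·Hᵀ·S⁻¹ = [1979/4937 2171/4937; 35150/34559 19850/34559; -5767/34559 2839/34559]
step 0: x' = x̄ + K·y = [-977/4937, -36622/34559, -43432/34559]
step 0: P' = (I − K·H)·P̄ = [6417/4937 9600/4937 602/4937; 9600/4937 479124/34559 188387/34559; 602/4937 188387/34559 94970/34559]
step 1: x̄ = F·x = [132781/34559, -86922/34559, 139620/34559]
step 1: P̄ = F·P·Fᵀ + Q = [4741354/34559 -2990432/34559 4777852/34559; -2990432/34559 2772008/34559 -3180111/34559; 4777852/34559 -3180111/34559 5101182/34559]
step 1: y = z − H·x̄ = [533502/34559, -99341/4937]
step 1: S = H·P̄·Hᵀ + R = [65765365/34559 -14329398/4937; -14329398/4937 22002711/4937]
step 1: K = P̄·Hᵀ·S⁻¹ = [218025474/654566917 767284070/1963700751; 494146194/654566917 734631938/1963700751; -163553269/654566917 11275609/654566917]
step 1: x' = x̄ + K·y = [2203011115/1963700751, 3163912504/1963700751, -107244859/654566917]
step 1: P' = (I − K·H)·P̄ = [2245248386/1963700751 2577799136/1963700751 -53587612/654566917; 2577799136/1963700751 22330527968/1963700751 3045048375/654566917; -53587612/654566917 3045048375/654566917 1631094628/654566917]
step 2: x̄ = F·x = [-853656530/654566917, 10733847238/1963700751, -4763980705/1963700751]
step 2: P̄ = F·P·Fᵀ + Q = [79138011713/654566917 -46153480690/654566917 78762407934/654566917; -46153480690/654566917 126780301508/1963700751 -146142836363/1963700751; 78762407934/654566917 -146142836363/1963700751 251151566108/1963700751]
step 2: y = z − H·x̄ = [-8262159663/654566917, 8005771972/654566917]
step 2: S = H·P̄·Hᵀ + R = [1059135142210/654566917 -1624113191835/654566917; -1624113191835/654566917 2509570689814/654566917]
step 2: K = P̄·Hᵀ·S⁻¹ = [10138546137453/30907228923895 2398744002101/6181445784779; 22363430165716/30907228923895 2209455517320/6181445784779; -8086387102909/30907228923895 67767076793/6181445784779]
step 2: x' = x̄ + K·y = [-21589018427737/30907228923895, 65338984590958/92721686771685, 93694833411398/92721686771685]
step 2: P' = (I − K·H)·P̄ = [35053573094989/30907228923895 38799909049358/30907228923895 -3196105091542/30907228923895; 38799909049358/30907228923895 1021432136610188/92721686771685 418971059482483/92721686771685; -3196105091542/30907228923895 418971059482483/92721686771685 226409268032918/92721686771685]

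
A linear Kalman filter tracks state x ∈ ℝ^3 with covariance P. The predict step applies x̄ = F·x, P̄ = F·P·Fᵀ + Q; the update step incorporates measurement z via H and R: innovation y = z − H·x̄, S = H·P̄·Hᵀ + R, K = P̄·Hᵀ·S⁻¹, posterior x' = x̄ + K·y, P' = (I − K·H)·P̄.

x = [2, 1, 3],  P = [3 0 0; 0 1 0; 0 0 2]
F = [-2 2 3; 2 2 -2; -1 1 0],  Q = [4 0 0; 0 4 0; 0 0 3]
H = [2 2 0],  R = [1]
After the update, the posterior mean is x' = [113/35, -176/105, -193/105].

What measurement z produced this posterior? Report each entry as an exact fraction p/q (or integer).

z = [3]

x̄ = F·x = [7, 0, -1]
P̄ = F·P·Fᵀ + Q = [38 -20 8; -20 28 -4; 8 -4 7]
S = H·P̄·Hᵀ + R = [105]
K = P̄·Hᵀ·S⁻¹ = [12/35; 16/105; 8/105]
x' − x̄ = [-132/35, -176/105, -88/105] = K·y
y = (KᵀK)⁻¹·Kᵀ·(x' − x̄) = [-11]
z = y + H·x̄ = [-11] + [14] = [3]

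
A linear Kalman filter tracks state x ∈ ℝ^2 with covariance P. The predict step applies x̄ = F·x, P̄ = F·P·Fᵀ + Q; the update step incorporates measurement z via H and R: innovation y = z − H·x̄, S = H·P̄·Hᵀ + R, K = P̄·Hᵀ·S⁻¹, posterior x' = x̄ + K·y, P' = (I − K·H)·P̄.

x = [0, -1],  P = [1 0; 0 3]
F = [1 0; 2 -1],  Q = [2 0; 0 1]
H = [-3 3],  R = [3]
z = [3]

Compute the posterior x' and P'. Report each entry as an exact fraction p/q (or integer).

x̄ = F·x = [0, 1]
P̄ = F·P·Fᵀ + Q = [3 2; 2 8]
y = z − H·x̄ = [0]
S = H·P̄·Hᵀ + R = [66]
K = P̄·Hᵀ·S⁻¹ = [-1/22; 3/11]
x' = x̄ + K·y = [0, 1]
P' = (I − K·H)·P̄ = [63/22 31/11; 31/11 34/11]

x' = [0, 1]
P' = [63/22 31/11; 31/11 34/11]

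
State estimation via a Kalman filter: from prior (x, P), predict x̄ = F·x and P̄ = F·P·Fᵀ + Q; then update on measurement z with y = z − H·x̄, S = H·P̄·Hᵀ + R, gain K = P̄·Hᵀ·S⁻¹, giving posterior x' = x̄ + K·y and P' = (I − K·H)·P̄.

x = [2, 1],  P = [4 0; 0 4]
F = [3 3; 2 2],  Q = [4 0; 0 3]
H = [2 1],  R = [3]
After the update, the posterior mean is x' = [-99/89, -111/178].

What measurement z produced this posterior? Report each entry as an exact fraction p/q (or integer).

x̄ = F·x = [9, 6]
P̄ = F·P·Fᵀ + Q = [76 48; 48 35]
S = H·P̄·Hᵀ + R = [534]
K = P̄·Hᵀ·S⁻¹ = [100/267; 131/534]
x' − x̄ = [-900/89, -1179/178] = K·y
y = (KᵀK)⁻¹·Kᵀ·(x' − x̄) = [-27]
z = y + H·x̄ = [-27] + [24] = [-3]

z = [-3]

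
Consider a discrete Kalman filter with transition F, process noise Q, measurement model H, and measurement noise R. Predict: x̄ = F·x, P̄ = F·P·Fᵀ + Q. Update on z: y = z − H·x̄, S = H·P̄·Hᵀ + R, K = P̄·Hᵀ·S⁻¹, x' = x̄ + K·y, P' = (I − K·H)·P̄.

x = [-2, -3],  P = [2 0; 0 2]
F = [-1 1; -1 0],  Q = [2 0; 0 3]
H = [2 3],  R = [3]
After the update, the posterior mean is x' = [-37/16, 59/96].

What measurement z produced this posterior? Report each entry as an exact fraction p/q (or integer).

z = [-3]

x̄ = F·x = [-1, 2]
P̄ = F·P·Fᵀ + Q = [6 2; 2 5]
S = H·P̄·Hᵀ + R = [96]
K = P̄·Hᵀ·S⁻¹ = [3/16; 19/96]
x' − x̄ = [-21/16, -133/96] = K·y
y = (KᵀK)⁻¹·Kᵀ·(x' − x̄) = [-7]
z = y + H·x̄ = [-7] + [4] = [-3]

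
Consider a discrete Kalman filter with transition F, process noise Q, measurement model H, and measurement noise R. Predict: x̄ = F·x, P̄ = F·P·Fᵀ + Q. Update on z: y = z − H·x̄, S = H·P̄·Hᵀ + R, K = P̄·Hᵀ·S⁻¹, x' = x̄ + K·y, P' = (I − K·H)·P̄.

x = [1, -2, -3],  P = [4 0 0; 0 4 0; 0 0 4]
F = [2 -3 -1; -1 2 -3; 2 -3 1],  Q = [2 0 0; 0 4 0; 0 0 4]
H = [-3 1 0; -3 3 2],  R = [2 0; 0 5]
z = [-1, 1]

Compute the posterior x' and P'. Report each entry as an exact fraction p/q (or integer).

x' = [29147/18999, 63956/18999, -38089/18999]
P' = [29407/18999 72664/18999 -56978/18999; 72664/18999 208756/18999 -179708/18999; -56978/18999 -179708/18999 181960/18999]

x̄ = F·x = [11, 4, 5]
P̄ = F·P·Fᵀ + Q = [58 -20 48; -20 60 -44; 48 -44 60]
y = z − H·x̄ = [28, 12]
S = H·P̄·Hᵀ + R = [704 566; 566 563]
K = P̄·Hᵀ·S⁻¹ = [-15557/37998 3163/18999; -4618/18999 9772/18999; -4387/18999 -854/18999]
x' = x̄ + K·y = [29147/18999, 63956/18999, -38089/18999]
P' = (I − K·H)·P̄ = [29407/18999 72664/18999 -56978/18999; 72664/18999 208756/18999 -179708/18999; -56978/18999 -179708/18999 181960/18999]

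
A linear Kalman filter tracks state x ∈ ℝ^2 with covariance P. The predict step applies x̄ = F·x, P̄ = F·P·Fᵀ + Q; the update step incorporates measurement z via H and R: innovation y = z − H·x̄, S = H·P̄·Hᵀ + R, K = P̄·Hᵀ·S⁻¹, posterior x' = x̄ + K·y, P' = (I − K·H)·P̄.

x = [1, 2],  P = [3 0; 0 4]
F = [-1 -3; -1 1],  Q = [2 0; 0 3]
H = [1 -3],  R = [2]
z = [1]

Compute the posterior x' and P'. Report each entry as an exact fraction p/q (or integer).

x̄ = F·x = [-7, 1]
P̄ = F·P·Fᵀ + Q = [41 -9; -9 10]
y = z − H·x̄ = [11]
S = H·P̄·Hᵀ + R = [187]
K = P̄·Hᵀ·S⁻¹ = [4/11; -39/187]
x' = x̄ + K·y = [-3, -22/17]
P' = (I − K·H)·P̄ = [179/11 57/11; 57/11 349/187]

x' = [-3, -22/17]
P' = [179/11 57/11; 57/11 349/187]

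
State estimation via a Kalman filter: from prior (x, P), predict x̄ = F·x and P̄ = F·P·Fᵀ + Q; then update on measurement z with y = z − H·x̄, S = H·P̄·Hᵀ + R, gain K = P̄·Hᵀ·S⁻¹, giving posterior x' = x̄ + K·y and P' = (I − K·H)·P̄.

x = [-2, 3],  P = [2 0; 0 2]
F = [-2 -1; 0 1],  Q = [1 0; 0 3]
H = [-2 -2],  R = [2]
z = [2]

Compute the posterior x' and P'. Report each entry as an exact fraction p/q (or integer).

x' = [-13/5, 9/5]
P' = [113/25 -104/25; -104/25 107/25]

x̄ = F·x = [1, 3]
P̄ = F·P·Fᵀ + Q = [11 -2; -2 5]
y = z − H·x̄ = [10]
S = H·P̄·Hᵀ + R = [50]
K = P̄·Hᵀ·S⁻¹ = [-9/25; -3/25]
x' = x̄ + K·y = [-13/5, 9/5]
P' = (I − K·H)·P̄ = [113/25 -104/25; -104/25 107/25]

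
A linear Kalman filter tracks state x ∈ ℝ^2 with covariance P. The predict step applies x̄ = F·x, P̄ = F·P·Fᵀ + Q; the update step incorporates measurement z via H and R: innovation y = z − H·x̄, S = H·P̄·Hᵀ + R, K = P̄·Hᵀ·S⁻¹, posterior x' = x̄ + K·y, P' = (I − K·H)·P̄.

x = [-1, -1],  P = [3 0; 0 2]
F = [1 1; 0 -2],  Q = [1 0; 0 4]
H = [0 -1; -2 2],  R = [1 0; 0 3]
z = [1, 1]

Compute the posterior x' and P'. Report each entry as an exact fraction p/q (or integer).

x̄ = F·x = [-2, 2]
P̄ = F·P·Fᵀ + Q = [6 -4; -4 12]
y = z − H·x̄ = [3, -7]
S = H·P̄·Hᵀ + R = [13 -32; -32 107]
K = P̄·Hᵀ·S⁻¹ = [-212/367 -132/367; -260/367 32/367]
x' = x̄ + K·y = [-446/367, -270/367]
P' = (I − K·H)·P̄ = [410/367 212/367; 212/367 260/367]

x' = [-446/367, -270/367]
P' = [410/367 212/367; 212/367 260/367]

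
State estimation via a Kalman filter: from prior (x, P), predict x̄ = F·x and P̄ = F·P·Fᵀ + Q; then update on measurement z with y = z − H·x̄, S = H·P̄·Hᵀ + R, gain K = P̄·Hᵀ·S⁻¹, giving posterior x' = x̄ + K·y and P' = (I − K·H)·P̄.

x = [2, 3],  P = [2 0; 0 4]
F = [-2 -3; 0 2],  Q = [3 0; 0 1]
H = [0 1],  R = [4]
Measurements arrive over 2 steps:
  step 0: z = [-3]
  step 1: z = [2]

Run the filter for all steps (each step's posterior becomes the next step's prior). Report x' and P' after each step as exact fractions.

step 0: x' = [-19/7, -9/7], P' = [137/7 -32/7; -32/7 68/21]
step 1: x' = [3391/377, 370/377], P' = [20923/377 -96/377; -96/377 1172/377]

step 0: x̄ = F·x = [-13, 6]
step 0: P̄ = F·P·Fᵀ + Q = [47 -24; -24 17]
step 0: y = z − H·x̄ = [-9]
step 0: S = H·P̄·Hᵀ + R = [21]
step 0: K = P̄·Hᵀ·S⁻¹ = [-8/7; 17/21]
step 0: x' = x̄ + K·y = [-19/7, -9/7]
step 0: P' = (I − K·H)·P̄ = [137/7 -32/7; -32/7 68/21]
step 1: x̄ = F·x = [65/7, -18/7]
step 1: P̄ = F·P·Fᵀ + Q = [389/7 -8/7; -8/7 293/21]
step 1: y = z − H·x̄ = [32/7]
step 1: S = H·P̄·Hᵀ + R = [377/21]
step 1: K = P̄·Hᵀ·S⁻¹ = [-24/377; 293/377]
step 1: x' = x̄ + K·y = [3391/377, 370/377]
step 1: P' = (I − K·H)·P̄ = [20923/377 -96/377; -96/377 1172/377]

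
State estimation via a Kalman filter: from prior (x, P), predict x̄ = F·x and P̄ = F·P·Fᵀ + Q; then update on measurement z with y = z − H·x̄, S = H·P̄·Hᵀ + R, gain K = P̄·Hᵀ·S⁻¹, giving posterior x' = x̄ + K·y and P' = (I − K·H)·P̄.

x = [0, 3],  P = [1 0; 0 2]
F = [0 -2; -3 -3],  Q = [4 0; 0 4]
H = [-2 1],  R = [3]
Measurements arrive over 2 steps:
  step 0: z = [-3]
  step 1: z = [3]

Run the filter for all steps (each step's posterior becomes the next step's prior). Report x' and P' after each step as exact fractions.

step 0: x' = [-66/17, -174/17], P' = [132/17 246/17; 246/17 1005/34]
step 1: x' = [25854/1211, 55179/1211], P' = [134824/1211 271658/1211; 271658/1211 550663/1211]

step 0: x̄ = F·x = [-6, -9]
step 0: P̄ = F·P·Fᵀ + Q = [12 12; 12 31]
step 0: y = z − H·x̄ = [-6]
step 0: S = H·P̄·Hᵀ + R = [34]
step 0: K = P̄·Hᵀ·S⁻¹ = [-6/17; 7/34]
step 0: x' = x̄ + K·y = [-66/17, -174/17]
step 0: P' = (I − K·H)·P̄ = [132/17 246/17; 246/17 1005/34]
step 1: x̄ = F·x = [348/17, 720/17]
step 1: P̄ = F·P·Fᵀ + Q = [2078/17 4491/17; 4491/17 20413/34]
step 1: y = z − H·x̄ = [27/17]
step 1: S = H·P̄·Hᵀ + R = [1211/34]
step 1: K = P̄·Hᵀ·S⁻¹ = [670/1211; 2449/1211]
step 1: x' = x̄ + K·y = [25854/1211, 55179/1211]
step 1: P' = (I − K·H)·P̄ = [134824/1211 271658/1211; 271658/1211 550663/1211]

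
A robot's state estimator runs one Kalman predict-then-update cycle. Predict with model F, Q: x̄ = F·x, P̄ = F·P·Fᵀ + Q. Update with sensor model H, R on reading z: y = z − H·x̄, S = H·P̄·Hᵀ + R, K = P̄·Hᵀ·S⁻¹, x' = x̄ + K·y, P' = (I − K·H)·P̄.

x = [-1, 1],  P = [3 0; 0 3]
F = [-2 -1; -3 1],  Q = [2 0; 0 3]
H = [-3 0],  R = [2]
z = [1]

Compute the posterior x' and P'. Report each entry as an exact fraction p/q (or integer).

x̄ = F·x = [1, 4]
P̄ = F·P·Fᵀ + Q = [17 15; 15 33]
y = z − H·x̄ = [4]
S = H·P̄·Hᵀ + R = [155]
K = P̄·Hᵀ·S⁻¹ = [-51/155; -9/31]
x' = x̄ + K·y = [-49/155, 88/31]
P' = (I − K·H)·P̄ = [34/155 6/31; 6/31 618/31]

x' = [-49/155, 88/31]
P' = [34/155 6/31; 6/31 618/31]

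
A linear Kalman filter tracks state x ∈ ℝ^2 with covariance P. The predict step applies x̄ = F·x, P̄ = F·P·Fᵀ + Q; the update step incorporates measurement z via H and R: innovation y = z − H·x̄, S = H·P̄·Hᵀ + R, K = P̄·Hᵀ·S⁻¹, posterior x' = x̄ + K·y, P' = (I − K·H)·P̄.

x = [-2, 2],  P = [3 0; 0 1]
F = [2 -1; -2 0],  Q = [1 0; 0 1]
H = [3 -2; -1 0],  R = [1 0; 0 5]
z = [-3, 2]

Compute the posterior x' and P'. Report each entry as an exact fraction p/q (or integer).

x' = [-2432/1781, -890/1781]
P' = [830/1781 1080/1781; 1080/1781 1813/1781]

x̄ = F·x = [-6, 4]
P̄ = F·P·Fᵀ + Q = [14 -12; -12 13]
y = z − H·x̄ = [23, -4]
S = H·P̄·Hᵀ + R = [323 -66; -66 19]
K = P̄·Hᵀ·S⁻¹ = [330/1781 -166/1781; -386/1781 -216/1781]
x' = x̄ + K·y = [-2432/1781, -890/1781]
P' = (I − K·H)·P̄ = [830/1781 1080/1781; 1080/1781 1813/1781]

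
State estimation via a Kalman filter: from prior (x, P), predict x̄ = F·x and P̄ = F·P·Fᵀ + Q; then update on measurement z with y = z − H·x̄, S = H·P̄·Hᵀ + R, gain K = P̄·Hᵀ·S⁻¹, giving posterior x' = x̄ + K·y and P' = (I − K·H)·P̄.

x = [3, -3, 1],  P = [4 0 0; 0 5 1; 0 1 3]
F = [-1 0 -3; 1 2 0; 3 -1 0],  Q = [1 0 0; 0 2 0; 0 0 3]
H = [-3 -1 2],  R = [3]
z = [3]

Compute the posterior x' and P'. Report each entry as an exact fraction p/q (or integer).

x' = [90/41, -1935/533, 1650/533]
P' = [480/41 -346/41 535/41; -346/41 13794/533 162/533; 535/41 162/533 10683/533]

x̄ = F·x = [-6, -3, 12]
P̄ = F·P·Fᵀ + Q = [32 -10 -9; -10 26 2; -9 2 44]
y = z − H·x̄ = [-42]
S = H·P̄·Hᵀ + R = [533]
K = P̄·Hᵀ·S⁻¹ = [-8/41; 8/533; 113/533]
x' = x̄ + K·y = [90/41, -1935/533, 1650/533]
P' = (I − K·H)·P̄ = [480/41 -346/41 535/41; -346/41 13794/533 162/533; 535/41 162/533 10683/533]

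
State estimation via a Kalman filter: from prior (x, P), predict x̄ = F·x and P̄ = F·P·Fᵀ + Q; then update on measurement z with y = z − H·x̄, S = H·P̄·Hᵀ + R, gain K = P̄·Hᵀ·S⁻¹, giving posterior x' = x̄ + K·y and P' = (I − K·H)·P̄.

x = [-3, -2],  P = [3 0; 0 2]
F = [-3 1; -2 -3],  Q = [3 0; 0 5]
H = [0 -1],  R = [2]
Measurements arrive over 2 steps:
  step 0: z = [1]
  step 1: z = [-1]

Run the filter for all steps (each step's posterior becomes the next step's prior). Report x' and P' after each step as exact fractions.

step 0: x̄ = F·x = [7, 12]
step 0: P̄ = F·P·Fᵀ + Q = [32 12; 12 35]
step 0: y = z − H·x̄ = [13]
step 0: S = H·P̄·Hᵀ + R = [37]
step 0: K = P̄·Hᵀ·S⁻¹ = [-12/37; -35/37]
step 0: x' = x̄ + K·y = [103/37, -11/37]
step 0: P' = (I − K·H)·P̄ = [1040/37 24/37; 24/37 70/37]
step 1: x̄ = F·x = [-320/37, -173/37]
step 1: P̄ = F·P·Fᵀ + Q = [9397/37 6198/37; 6198/37 5263/37]
step 1: y = z − H·x̄ = [-210/37]
step 1: S = H·P̄·Hᵀ + R = [5337/37]
step 1: K = P̄·Hᵀ·S⁻¹ = [-2066/1779; -5263/5337]
step 1: x' = x̄ + K·y = [-1220/593, 1639/1779]
step 1: P' = (I − K·H)·P̄ = [35245/593 4132/1779; 4132/1779 10526/5337]

step 0: x' = [103/37, -11/37], P' = [1040/37 24/37; 24/37 70/37]
step 1: x' = [-1220/593, 1639/1779], P' = [35245/593 4132/1779; 4132/1779 10526/5337]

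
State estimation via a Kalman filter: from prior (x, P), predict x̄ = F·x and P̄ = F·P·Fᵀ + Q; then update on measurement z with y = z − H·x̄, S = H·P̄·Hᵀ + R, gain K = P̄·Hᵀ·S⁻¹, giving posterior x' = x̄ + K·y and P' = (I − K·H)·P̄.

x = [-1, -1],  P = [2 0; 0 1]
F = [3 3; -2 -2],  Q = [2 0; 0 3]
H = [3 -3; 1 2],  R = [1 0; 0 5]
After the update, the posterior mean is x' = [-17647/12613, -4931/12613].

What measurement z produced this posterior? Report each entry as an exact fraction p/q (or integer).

z = [-3, -3]

x̄ = F·x = [-6, 4]
P̄ = F·P·Fᵀ + Q = [29 -18; -18 15]
S = H·P̄·Hᵀ + R = [721 -57; -57 22]
K = P̄·Hᵀ·S⁻¹ = [2703/12613 2990/12613; -1494/12613 3009/12613]
x' − x̄ = [58031/12613, -55383/12613] = K·y
y = (KᵀK)⁻¹·Kᵀ·(x' − x̄) = [27, -5]
z = y + H·x̄ = [27, -5] + [-30, 2] = [-3, -3]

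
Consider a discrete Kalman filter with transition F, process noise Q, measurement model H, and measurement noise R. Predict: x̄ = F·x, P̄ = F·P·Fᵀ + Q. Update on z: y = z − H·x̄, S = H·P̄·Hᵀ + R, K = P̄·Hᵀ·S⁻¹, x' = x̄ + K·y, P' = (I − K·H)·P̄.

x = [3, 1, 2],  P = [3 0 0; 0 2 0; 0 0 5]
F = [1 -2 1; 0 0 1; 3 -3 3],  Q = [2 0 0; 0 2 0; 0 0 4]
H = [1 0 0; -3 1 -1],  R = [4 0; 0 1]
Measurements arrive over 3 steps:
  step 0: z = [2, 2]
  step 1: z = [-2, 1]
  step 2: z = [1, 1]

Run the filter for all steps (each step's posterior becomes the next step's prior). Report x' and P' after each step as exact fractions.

step 0: x' = [-22/31, 168/155, 7/5], P' = [268/403 116/403 -20/13; 116/403 11517/2015 318/65; -20/13 318/65 652/65]
step 1: x' = [-15986/51339, 197257/154017, 334135/308034], P' = [27164/51339 -3704/51339 -74650/51339; -3704/51339 1832518/154017 1862558/154017; -74650/51339 1862558/154017 5175137/308034]
step 2: x' = [55854523/1109299387, 90289025/1109299387, -1152404356/1109299387], P' = [593339932/1109299387 -201420444/1109299387 -1748219748/1109299387; -201420444/1109299387 15449071328/1109299387 15913817566/1109299387; -1748219748/1109299387 15913817566/1109299387 21410182324/1109299387]

step 0: x̄ = F·x = [3, 2, 12]
step 0: P̄ = F·P·Fᵀ + Q = [18 5 36; 5 7 15; 36 15 94]
step 0: y = z − H·x̄ = [-1, 21]
step 0: S = H·P̄·Hᵀ + R = [22 -85; -85 420]
step 0: K = P̄·Hᵀ·S⁻¹ = [67/403 -68/403; 29/403 -81/2015; -5/13 -34/65]
step 0: x' = x̄ + K·y = [-22/31, 168/155, 7/5]
step 0: P' = (I − K·H)·P̄ = [268/403 116/403 -20/13; 116/403 11517/2015 318/65; -20/13 318/65 652/65]
step 1: x̄ = F·x = [-229/155, 7/5, -183/155]
step 1: P̄ = F·P·Fᵀ + Q = [23698/2015 -84/65 1632/155; -84/65 782/65 54/5; 1632/155 54/5 4769/155]
step 1: y = z − H·x̄ = [-81/155, -932/155]
step 1: S = H·P̄·Hᵀ + R = [31758/2015 -94914/2015; -94914/2015 400932/2015]
step 1: K = P̄·Hᵀ·S⁻¹ = [6791/51339 -10546/51339; -926/51339 3296/154017; -37325/102678 -106321/308034]
step 1: x' = x̄ + K·y = [-15986/51339, 197257/154017, 334135/308034]
step 1: P' = (I − K·H)·P̄ = [27164/51339 -3704/51339 -74650/51339; -3704/51339 1832518/154017 1862558/154017; -74650/51339 1862558/154017 5175137/308034]
step 2: x̄ = F·x = [-61201/34226, 334135/308034, -156295/102678]
step 2: P̄ = F·P·Fᵀ + Q = [1635655/102678 -302555/34226 221239/34226; -302555/34226 5791205/308034 1002121/102678; 221239/34226 1002121/102678 838477/34226]
step 2: y = z − H·x̄ = [95427/34226, -2147413/308034]
step 2: S = H·P̄·Hᵀ + R = [2046367/102678 -2159449/34226; -2159449/34226 80080367/308034]
step 2: K = P̄·Hᵀ·S⁻¹ = [148334983/1109299387 -233220492/1109299387; -50355111/1109299387 139515094/1109299387; -437054937/1109299387 -251705514/1109299387]
step 2: x' = x̄ + K·y = [55854523/1109299387, 90289025/1109299387, -1152404356/1109299387]
step 2: P' = (I − K·H)·P̄ = [593339932/1109299387 -201420444/1109299387 -1748219748/1109299387; -201420444/1109299387 15449071328/1109299387 15913817566/1109299387; -1748219748/1109299387 15913817566/1109299387 21410182324/1109299387]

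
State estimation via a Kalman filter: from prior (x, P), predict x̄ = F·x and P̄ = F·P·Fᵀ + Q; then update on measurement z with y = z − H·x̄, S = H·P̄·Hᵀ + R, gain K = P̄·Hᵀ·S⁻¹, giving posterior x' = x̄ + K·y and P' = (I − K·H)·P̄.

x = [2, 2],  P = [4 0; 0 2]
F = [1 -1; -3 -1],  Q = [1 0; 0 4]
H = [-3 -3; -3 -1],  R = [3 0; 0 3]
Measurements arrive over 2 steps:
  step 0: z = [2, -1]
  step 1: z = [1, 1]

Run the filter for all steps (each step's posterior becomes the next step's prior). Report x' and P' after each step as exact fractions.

step 0: x' = [1841/2637, -416/293], P' = [1961/2637 -262/293; -262/293 402/293]
step 1: x' = [-17067/355907, -105839/355907], P' = [720386/1067721 -279617/355907; -279617/355907 426621/355907]

step 0: x̄ = F·x = [0, -8]
step 0: P̄ = F·P·Fᵀ + Q = [7 -10; -10 42]
step 0: y = z − H·x̄ = [-22, -9]
step 0: S = H·P̄·Hᵀ + R = [264 69; 69 48]
step 0: K = P̄·Hᵀ·S⁻¹ = [397/2637 -1175/2637; -140/293 128/293]
step 0: x' = x̄ + K·y = [1841/2637, -416/293]
step 0: P' = (I − K·H)·P̄ = [1961/2637 -262/293; -262/293 402/293]
step 1: x̄ = F·x = [5585/2637, -593/879]
step 1: P̄ = F·P·Fᵀ + Q = [12932/2637 -2327/879; -2327/879 1963/293]
step 1: y = z − H·x̄ = [4685/879, 1957/293]
step 1: S = H·P̄·Hᵀ + R = [17516/293 9513/293; 9513/293 11120/293]
step 1: K = P̄·Hᵀ·S⁻¹ = [118465/1067721 -973/2357; -147004/355907 910/2357]
step 1: x' = x̄ + K·y = [-17067/355907, -105839/355907]
step 1: P' = (I − K·H)·P̄ = [720386/1067721 -279617/355907; -279617/355907 426621/355907]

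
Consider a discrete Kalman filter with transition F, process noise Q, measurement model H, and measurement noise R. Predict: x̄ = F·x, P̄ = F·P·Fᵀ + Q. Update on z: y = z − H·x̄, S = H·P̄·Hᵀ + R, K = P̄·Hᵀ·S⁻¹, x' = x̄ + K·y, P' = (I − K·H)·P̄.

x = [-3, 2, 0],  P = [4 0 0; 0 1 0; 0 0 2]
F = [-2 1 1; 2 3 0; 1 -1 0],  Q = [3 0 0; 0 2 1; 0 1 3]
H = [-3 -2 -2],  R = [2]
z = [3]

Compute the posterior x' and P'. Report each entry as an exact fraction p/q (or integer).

x' = [309/62, -459/124, -637/124]
P' = [561/31 -1103/62 -569/62; -1103/62 2619/124 717/124; -569/62 717/124 991/124]

x̄ = F·x = [8, 0, -5]
P̄ = F·P·Fᵀ + Q = [22 -13 -9; -13 27 6; -9 6 8]
y = z − H·x̄ = [17]
S = H·P̄·Hᵀ + R = [124]
K = P̄·Hᵀ·S⁻¹ = [-11/62; -27/124; -1/124]
x' = x̄ + K·y = [309/62, -459/124, -637/124]
P' = (I − K·H)·P̄ = [561/31 -1103/62 -569/62; -1103/62 2619/124 717/124; -569/62 717/124 991/124]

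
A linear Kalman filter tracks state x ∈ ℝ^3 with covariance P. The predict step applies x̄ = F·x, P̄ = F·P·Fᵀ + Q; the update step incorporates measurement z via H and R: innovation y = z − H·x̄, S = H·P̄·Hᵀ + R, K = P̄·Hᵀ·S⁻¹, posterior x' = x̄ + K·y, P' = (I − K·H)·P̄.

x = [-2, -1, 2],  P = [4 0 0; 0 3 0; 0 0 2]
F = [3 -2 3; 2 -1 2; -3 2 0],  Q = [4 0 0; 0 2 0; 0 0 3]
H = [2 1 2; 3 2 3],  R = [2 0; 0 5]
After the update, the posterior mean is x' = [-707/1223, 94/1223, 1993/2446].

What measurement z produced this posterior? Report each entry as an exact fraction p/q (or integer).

x̄ = F·x = [2, 1, 4]
P̄ = F·P·Fᵀ + Q = [70 42 -48; 42 29 -30; -48 -30 51]
S = H·P̄·Hᵀ + R = [179 292; 292 490]
K = P̄·Hᵀ·S⁻¹ = [-830/1223 869/1223; -739/1223 675/1223; 1566/1223 -2121/2446]
x' − x̄ = [-3153/1223, -1129/1223, -7791/2446] = K·y
y = (KᵀK)⁻¹·Kᵀ·(x' − x̄) = [-14, -17]
z = y + H·x̄ = [-14, -17] + [13, 20] = [-1, 3]

z = [-1, 3]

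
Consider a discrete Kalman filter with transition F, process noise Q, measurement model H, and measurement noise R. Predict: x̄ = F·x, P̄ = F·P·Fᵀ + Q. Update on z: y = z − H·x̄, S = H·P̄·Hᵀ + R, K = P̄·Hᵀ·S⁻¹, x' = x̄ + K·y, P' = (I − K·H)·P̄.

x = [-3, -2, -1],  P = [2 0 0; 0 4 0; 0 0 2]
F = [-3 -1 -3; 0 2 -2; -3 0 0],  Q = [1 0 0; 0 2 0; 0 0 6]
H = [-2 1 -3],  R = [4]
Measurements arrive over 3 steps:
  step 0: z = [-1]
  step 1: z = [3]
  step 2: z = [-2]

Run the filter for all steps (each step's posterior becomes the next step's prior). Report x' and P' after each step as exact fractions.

step 0: x' = [574/305, -106/305, -279/305], P' = [3793/305 2408/305 -1638/305; 2408/305 7768/305 972/305; -1638/305 972/305 1488/305]
step 1: x' = [1262624/1144545, -725752/381515, -906751/381515], P' = [33047437/1144545 -4451706/381515 -8735588/381515; -4451706/381515 4929674/381515 4534482/381515; -8735588/381515 4534482/381515 7417626/381515]
step 2: x' = [7314328675/1263159679, 1041969402/1263159679, -3687517714/1263159679], P' = [38582199203/1263159679 -13347369410/1263159679 -30091080036/1263159679; -13347369410/1263159679 14586567538/1263159679 13614600954/1263159679; -30091080036/1263159679 13614600954/1263159679 25058028738/1263159679]

step 0: x̄ = F·x = [14, -2, 9]
step 0: P̄ = F·P·Fᵀ + Q = [41 4 18; 4 26 0; 18 0 24]
step 0: y = z − H·x̄ = [56]
step 0: S = H·P̄·Hᵀ + R = [610]
step 0: K = P̄·Hᵀ·S⁻¹ = [-66/305; 9/305; -54/305]
step 0: x' = x̄ + K·y = [574/305, -106/305, -279/305]
step 0: P' = (I − K·H)·P̄ = [3793/305 2408/305 -1638/305; 2408/305 7768/305 972/305; -1638/305 972/305 1488/305]
step 1: x̄ = F·x = [-779/305, 346/305, -1722/305]
step 1: P̄ = F·P·Fᵀ + Q = [46398/305 -34772/305 26619/305; -34772/305 29858/305 -24276/305; 26619/305 -24276/305 35967/305]
step 1: y = z − H·x̄ = [-1231/61]
step 1: S = H·P̄·Hᵀ + R = [228909/61]
step 1: K = P̄·Hᵀ·S⁻¹ = [-41485/228909; 11482/76303; -12361/76303]
step 1: x' = x̄ + K·y = [1262624/1144545, -725752/381515, -906751/381515]
step 1: P' = (I − K·H)·P̄ = [33047437/1144545 -4451706/381515 -8735588/381515; -4451706/381515 4929674/381515 4534482/381515; -8735588/381515 4534482/381515 7417626/381515]
step 2: x̄ = F·x = [2183381/381515, 361998/381515, -1262624/381515]
step 2: P̄ = F·P·Fᵀ + Q = [14468206/381515 -9194812/381515 7166901/381515; -9194812/381515 13876374/381515 -25703292/381515; 7166901/381515 -25703292/381515 101431401/381515]
step 2: y = z − H·x̄ = [-546138/381515]
step 2: S = H·P̄·Hᵀ + R = [1263159679/381515]
step 2: K = P̄·Hᵀ·S⁻¹ = [-59631927/1263159679; 109375874/1263159679; -344331297/1263159679]
step 2: x' = x̄ + K·y = [7314328675/1263159679, 1041969402/1263159679, -3687517714/1263159679]
step 2: P' = (I − K·H)·P̄ = [38582199203/1263159679 -13347369410/1263159679 -30091080036/1263159679; -13347369410/1263159679 14586567538/1263159679 13614600954/1263159679; -30091080036/1263159679 13614600954/1263159679 25058028738/1263159679]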